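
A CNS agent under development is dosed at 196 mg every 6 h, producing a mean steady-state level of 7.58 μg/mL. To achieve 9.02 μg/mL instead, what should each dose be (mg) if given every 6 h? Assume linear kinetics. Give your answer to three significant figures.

With linear kinetics, Css is proportional to dose rate (D/τ) at fixed clearance.
D₂ = D₁ × (Css,target / Css,current) = 196 × 9.02/7.58 = 233.2 mg

233 mg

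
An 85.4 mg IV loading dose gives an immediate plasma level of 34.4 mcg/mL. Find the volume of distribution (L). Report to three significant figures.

2.48 L

Immediately after an IV bolus, C₀ = Dose / Vd, so Vd = Dose / C₀.
Vd = 85.4 / 34.4 = 2.483 L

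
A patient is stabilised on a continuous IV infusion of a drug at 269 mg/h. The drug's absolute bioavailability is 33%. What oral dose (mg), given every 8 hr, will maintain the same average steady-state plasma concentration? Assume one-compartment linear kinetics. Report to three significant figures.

To maintain the same Css, the systemic dosing rate must be unchanged: F·D/τ = infusion rate.
D = rate × τ / F = 269 × 8 / 0.33 = 6521 mg

6520 mg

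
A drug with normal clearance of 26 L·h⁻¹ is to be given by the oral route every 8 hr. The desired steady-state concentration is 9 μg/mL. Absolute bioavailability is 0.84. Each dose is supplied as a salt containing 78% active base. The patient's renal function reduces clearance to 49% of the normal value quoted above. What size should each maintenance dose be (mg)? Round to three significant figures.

1400 mg

Patient clearance = 0.49 × 26.00 = 12.74 L/h
D = CL × Css × τ / F / S = 12.74 × 9 × 8 / 0.84 / 0.78 = 1400 mg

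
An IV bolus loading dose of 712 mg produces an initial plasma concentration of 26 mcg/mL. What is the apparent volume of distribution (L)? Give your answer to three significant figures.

Immediately after an IV bolus, C₀ = Dose / Vd, so Vd = Dose / C₀.
Vd = 712 / 26 = 27.38 L

27.4 L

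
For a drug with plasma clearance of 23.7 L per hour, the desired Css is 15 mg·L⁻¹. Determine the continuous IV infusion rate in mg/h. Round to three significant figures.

At steady state, infusion rate equals elimination rate: rate in = CL × Css.
R₀ = 23.70 × 15 = 355.5 mg/h

356 mg/h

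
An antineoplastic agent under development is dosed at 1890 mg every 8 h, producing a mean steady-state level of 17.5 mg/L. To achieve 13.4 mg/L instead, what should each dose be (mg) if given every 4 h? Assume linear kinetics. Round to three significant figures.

With linear kinetics, Css is proportional to dose rate (D/τ) at fixed clearance.
D₂ = D₁ × (Css,target / Css,current) × (τ₂/τ₁) = 1890 × (13.4/17.5) × (4/8) = 723.6 mg

724 mg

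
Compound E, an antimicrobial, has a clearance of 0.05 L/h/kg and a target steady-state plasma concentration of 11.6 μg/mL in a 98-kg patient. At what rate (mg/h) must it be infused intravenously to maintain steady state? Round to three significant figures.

CL = 0.05 L/h/kg × 98 kg = 4.900 L/h
Infusion rate = CL · Css = 4.900 L/h × 11.6 mg/L = 56.84 mg/h

56.8 mg/h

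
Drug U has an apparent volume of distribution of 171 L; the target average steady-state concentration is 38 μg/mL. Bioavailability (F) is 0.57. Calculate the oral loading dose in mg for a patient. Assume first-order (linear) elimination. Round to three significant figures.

11400 mg

LD = Vd × C / F = 171.0 × 38.00 / 0.57 = 11400 mg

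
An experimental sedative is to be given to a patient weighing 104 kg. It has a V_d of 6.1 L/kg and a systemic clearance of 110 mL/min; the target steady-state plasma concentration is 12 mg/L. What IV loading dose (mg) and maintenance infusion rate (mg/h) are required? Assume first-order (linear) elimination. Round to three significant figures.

Vd = 6.1 L/kg × 104 kg = 634.4 L
Loading dose = Vd × C = 634.4 × 12 = 7613 mg
CL = 110 mL/min = 110 × 0.06 = 6.600 L/h
Maintenance infusion rate = CL × Css = 6.600 × 12 = 79.20 mg/h

(a) 7610 mg; (b) 79.2 mg/h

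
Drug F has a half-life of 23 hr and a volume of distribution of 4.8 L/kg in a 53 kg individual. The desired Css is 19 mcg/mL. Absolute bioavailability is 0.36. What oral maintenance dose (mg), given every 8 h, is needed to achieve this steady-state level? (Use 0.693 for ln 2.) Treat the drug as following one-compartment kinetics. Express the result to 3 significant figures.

3240 mg

Total Vd = 4.8 × 53 = 254.4 L
CL = ln 2 · Vd / t½ = 0.693 × 254.4 / 23 = 7.665 L/h
D = CL × Css × τ / F = 7.665 × 19 × 8 / 0.36 = 3236 mg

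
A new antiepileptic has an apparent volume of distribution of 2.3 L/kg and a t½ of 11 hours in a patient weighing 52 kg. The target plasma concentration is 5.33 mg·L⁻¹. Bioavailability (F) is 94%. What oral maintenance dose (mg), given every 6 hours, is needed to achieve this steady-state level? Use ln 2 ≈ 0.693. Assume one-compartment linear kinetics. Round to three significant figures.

256 mg

Vd = 2.3 L/kg × 52 kg = 119.6 L
CL = ln 2 · Vd / t½ = 0.693 × 119.6 / 11 = 7.535 L/h
D = CL × Css × τ / F = 7.535 × 5.33 × 6 / 0.94 = 256.4 mg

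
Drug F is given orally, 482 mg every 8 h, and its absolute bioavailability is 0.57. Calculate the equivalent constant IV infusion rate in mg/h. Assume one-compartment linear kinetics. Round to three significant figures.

Equivalent systemic input: infusion rate = F·D/τ.
Rate = 0.57 × 482 / 8 = 34.34 mg/h

34.3 mg/h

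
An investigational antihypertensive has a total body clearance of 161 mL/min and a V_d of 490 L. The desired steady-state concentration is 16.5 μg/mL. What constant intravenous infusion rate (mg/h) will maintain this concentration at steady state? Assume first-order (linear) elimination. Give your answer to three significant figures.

Convert clearance: 161 mL/min × 60 min/h ÷ 1000 mL/L = 9.660 L/h
Vd does not affect the maintenance rate; only clearance governs steady-state input.
Infusion rate = CL · Css = 9.660 L/h × 16.5 mg/L = 159.4 mg/h

159 mg/h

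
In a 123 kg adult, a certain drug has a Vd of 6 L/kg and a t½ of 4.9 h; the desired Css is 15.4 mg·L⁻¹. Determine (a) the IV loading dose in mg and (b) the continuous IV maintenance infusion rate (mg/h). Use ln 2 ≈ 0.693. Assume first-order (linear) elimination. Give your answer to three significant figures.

Vd(total) = 123 kg × 6 L/kg = 738.0 L
LD = Vd × C = 738.0 × 15.4 = 11370 mg
CL = 0.693 × Vd / t½ = 0.693 × 738.0 / 4.9 = 104.4 L/h
Infusion rate = CL × Css = 104.4 × 15.4 = 1608 mg/h

(a) 11400 mg; (b) 1610 mg/h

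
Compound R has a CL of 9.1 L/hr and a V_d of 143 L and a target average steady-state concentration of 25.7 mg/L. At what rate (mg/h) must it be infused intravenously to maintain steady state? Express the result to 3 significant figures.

Infusion rate = CL · Css = 9.100 L/h × 25.7 mg/L = 233.9 mg/h

234 mg/h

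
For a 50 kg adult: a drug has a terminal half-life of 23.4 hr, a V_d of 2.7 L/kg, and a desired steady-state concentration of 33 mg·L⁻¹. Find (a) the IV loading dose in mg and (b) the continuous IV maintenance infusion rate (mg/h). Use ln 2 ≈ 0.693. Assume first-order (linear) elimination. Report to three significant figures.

Vd(total) = 50 kg × 2.7 L/kg = 135.0 L
LD = Vd × C = 135.0 × 33 = 4455 mg
CL = 0.693 × Vd / t½ = 0.693 × 135.0 / 23.4 = 3.998 L/h
Infusion rate = CL × Css = 3.998 × 33 = 131.9 mg/h

(a) 4460 mg; (b) 132 mg/h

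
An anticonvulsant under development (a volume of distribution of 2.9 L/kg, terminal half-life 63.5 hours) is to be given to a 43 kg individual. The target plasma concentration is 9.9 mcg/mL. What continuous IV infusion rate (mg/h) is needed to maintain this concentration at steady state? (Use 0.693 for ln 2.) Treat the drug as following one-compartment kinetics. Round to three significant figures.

13.5 mg/h

Total Vd = 2.9 × 43 = 124.7 L
CL = ln 2 · Vd / t½ = 0.693 × 124.7 / 63.5 = 1.361 L/h
Infusion rate = CL × Css = 1.361 × 9.9 = 13.47 mg/h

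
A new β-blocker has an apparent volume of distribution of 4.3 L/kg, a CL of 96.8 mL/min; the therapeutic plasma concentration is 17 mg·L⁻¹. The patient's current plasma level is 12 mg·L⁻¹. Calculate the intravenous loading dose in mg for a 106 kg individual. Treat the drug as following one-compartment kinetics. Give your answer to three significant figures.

Vd(total) = 106 kg × 4.3 L/kg = 455.8 L
Concentration deficit ΔC = 17 − 12 = 5.000 mg/L
LD = Vd × ΔC = 455.8 × 5.000 = 2279 mg

2280 mg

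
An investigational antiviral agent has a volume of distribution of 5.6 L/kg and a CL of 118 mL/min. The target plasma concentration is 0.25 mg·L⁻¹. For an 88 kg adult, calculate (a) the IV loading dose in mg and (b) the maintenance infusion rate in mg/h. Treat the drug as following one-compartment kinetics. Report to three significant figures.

Vd(total) = 88 kg × 5.6 L/kg = 492.8 L
LD = Vd · C_target = 492.8 × 0.25 = 123.2 mg
CL = 118 mL/min = 118 × 0.06 = 7.080 L/h
Maintenance: replace elimination → rate = CL × Css = 7.080 × 0.25 = 1.770 mg/h

(a) 123 mg; (b) 1.77 mg/h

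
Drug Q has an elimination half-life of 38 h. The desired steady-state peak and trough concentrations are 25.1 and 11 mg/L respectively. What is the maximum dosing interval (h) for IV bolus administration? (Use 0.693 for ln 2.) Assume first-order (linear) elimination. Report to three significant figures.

45.2 h

k = 0.693 / t½ = 0.693 / 38 = 0.01824 h⁻¹
Between IV bolus doses, concentration decays as C = C₀·e^(−kτ), so C_peak/C_trough = e^(kτ).
τ_max = ln(C_peak/C_trough) / k = ln(25.1/11) / 0.01824 = 0.8250 / 0.01824 = 45.23 h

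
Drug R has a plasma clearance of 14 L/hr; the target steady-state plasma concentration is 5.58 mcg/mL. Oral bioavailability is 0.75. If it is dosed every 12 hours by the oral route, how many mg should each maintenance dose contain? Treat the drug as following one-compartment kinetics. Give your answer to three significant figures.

At steady state, dose per interval replaces the amount cleared in that interval: F·D/τ = CL·Css.
D = CL × Css × τ / F = 14.00 × 5.58 × 12 / 0.75 = 1250 mg

1250 mg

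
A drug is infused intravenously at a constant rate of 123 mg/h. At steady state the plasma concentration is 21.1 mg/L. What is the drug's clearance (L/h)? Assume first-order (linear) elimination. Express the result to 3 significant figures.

5.83 L/h

At steady state, infusion rate = CL × Css, so CL = rate / Css.
CL = 123 / 21.1 = 5.829 L/h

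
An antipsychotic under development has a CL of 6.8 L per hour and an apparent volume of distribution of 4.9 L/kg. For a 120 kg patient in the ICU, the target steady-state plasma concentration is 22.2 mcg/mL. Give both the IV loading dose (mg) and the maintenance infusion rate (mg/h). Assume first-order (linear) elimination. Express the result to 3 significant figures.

Total Vd = 4.9 × 120 = 588.0 L
Loading dose = Vd × C = 588.0 × 22.2 = 13050 mg
Infusion rate = 6.800 L/h × 22.2 mg/L = 151.0 mg/h

(a) 13100 mg; (b) 151 mg/h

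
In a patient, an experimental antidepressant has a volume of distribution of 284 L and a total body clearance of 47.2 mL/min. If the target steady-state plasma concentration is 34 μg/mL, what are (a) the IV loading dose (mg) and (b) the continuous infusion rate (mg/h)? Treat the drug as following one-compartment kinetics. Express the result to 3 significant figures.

(a) 9660 mg; (b) 96.3 mg/h

Loading: fill Vd to C_target → 284.0 L × 34 mg/L = 9656 mg
CL = 47.2 mL/min = 47.2 × 0.06 = 2.832 L/h
Maintenance: replace elimination → rate = CL × Css = 2.832 × 34 = 96.29 mg/h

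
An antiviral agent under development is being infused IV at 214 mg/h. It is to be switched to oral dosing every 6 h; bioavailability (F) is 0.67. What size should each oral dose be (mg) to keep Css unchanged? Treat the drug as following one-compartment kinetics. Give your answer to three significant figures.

To maintain the same Css, the systemic dosing rate must be unchanged: F·D/τ = infusion rate.
D = rate × τ / F = 214 × 6 / 0.67 = 1916 mg

1920 mg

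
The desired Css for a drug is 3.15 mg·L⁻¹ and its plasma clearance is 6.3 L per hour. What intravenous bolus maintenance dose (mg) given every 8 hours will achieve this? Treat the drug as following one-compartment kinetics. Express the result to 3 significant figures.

159 mg

D = CL × Css × τ = 6.300 × 3.15 × 8 = 158.8 mg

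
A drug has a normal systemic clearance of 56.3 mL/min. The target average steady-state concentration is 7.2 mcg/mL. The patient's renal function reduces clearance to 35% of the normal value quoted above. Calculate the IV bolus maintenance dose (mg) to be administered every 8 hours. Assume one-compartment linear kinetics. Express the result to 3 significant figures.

68.1 mg

CL = 56.3 mL/min × 60/1000 = 3.378 L/h
Patient clearance = 0.35 × 3.378 = 1.182 L/h
D = CL × Css × τ = 1.182 × 7.2 × 8 = 68.08 mg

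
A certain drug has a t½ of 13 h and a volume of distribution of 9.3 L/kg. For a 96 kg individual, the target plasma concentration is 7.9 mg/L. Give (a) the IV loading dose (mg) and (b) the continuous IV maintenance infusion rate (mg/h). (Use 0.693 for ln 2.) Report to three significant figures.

(a) 7050 mg; (b) 376 mg/h

Vd = 9.3 L/kg × 96 kg = 892.8 L
LD = Vd × C = 892.8 × 7.9 = 7053 mg
CL = 0.693 × Vd / t½ = 0.693 × 892.8 / 13 = 47.59 L/h
Infusion rate = CL × Css = 47.59 × 7.9 = 376.0 mg/h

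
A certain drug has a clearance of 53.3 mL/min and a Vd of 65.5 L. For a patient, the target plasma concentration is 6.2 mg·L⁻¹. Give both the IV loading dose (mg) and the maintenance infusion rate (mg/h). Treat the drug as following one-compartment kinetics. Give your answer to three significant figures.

Loading dose = Vd × C = 65.50 × 6.2 = 406.1 mg
CL = 53.3 mL/min × 60/1000 = 3.198 L/h
Maintenance: replace elimination → rate = CL × Css = 3.198 × 6.2 = 19.83 mg/h

(a) 406 mg; (b) 19.8 mg/h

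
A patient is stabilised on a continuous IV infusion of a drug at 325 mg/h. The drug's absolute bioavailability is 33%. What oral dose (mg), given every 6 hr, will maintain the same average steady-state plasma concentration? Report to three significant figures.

5910 mg

To maintain the same Css, the systemic dosing rate must be unchanged: F·D/τ = infusion rate.
D = rate × τ / F = 325 × 6 / 0.33 = 5909 mg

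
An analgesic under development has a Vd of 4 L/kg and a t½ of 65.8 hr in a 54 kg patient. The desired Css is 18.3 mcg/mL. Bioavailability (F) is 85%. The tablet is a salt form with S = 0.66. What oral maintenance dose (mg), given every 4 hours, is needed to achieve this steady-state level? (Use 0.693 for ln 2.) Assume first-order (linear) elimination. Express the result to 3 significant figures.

Total Vd = 4 × 54 = 216.0 L
k = 0.693/65.8 = 0.01053 h⁻¹, so CL = k·Vd = 0.01053 × 216.0 = 2.274 L/h
D = CL × Css × τ / F / S = 2.274 × 18.3 × 4 / 0.85 / 0.66 = 296.7 mg

297 mg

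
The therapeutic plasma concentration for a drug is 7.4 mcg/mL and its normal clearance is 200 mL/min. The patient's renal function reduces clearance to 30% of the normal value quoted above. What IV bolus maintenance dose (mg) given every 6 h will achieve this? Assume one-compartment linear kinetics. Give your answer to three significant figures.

Convert clearance: 200 mL/min × 60 min/h ÷ 1000 mL/L = 12.00 L/h
Patient clearance = 0.3 × 12.00 = 3.600 L/h
D = CL × Css × τ = 3.600 × 7.4 × 6 = 159.8 mg

160 mg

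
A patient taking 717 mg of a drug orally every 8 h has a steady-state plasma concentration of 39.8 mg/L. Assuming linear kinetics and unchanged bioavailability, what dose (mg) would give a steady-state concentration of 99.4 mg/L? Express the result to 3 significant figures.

1790 mg

For first-order elimination, Css ∝ F·D/(CL·τ); F and CL are unchanged, so Css ∝ D/τ.
D₂ = D₁ × (Css,target / Css,current) = 717 × 99.4/39.8 = 1791 mg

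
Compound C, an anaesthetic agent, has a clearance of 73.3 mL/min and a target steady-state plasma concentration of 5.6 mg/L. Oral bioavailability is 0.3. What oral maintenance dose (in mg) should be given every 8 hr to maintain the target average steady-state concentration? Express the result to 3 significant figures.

657 mg

Convert clearance: 73.3 mL/min × 60 min/h ÷ 1000 mL/L = 4.398 L/h
D = CL × Css × τ / F = 4.398 × 5.6 × 8 / 0.3 = 656.8 mg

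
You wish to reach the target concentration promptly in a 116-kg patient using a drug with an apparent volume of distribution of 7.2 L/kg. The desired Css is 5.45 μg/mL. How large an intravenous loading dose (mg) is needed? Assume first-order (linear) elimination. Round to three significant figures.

Vd = 7.2 L/kg × 116 kg = 835.2 L
LD = Vd × C = 835.2 × 5.450 = 4552 mg

4550 mg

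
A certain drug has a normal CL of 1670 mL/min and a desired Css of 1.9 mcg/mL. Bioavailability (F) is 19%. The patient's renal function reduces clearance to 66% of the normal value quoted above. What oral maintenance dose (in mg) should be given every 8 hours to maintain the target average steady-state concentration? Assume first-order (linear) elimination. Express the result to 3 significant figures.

CL = 1670 mL/min = 1670 × 0.06 = 100.2 L/h
Patient clearance = 0.66 × 100.2 = 66.13 L/h
D = CL × Css × τ / F = 66.13 × 1.9 × 8 / 0.19 = 5290 mg

5290 mg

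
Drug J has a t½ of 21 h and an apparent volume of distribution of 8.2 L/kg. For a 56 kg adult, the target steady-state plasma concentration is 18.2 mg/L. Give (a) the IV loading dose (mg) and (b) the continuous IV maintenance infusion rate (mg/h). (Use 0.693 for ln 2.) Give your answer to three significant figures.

(a) 8360 mg; (b) 276 mg/h

Vd(total) = 56 kg × 8.2 L/kg = 459.2 L
LD = Vd × C = 459.2 × 18.2 = 8357 mg
CL = 0.693 × Vd / t½ = 0.693 × 459.2 / 21 = 15.15 L/h
Infusion rate = CL × Css = 15.15 × 18.2 = 275.7 mg/h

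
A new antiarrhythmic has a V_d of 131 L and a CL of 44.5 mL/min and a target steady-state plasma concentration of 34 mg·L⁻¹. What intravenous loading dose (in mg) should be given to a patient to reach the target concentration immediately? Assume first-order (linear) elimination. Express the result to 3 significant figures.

Loading dose depends on Vd (not clearance): it fills the distribution volume.
LD = Vd × C = 131.0 × 34.00 = 4454 mg

4450 mg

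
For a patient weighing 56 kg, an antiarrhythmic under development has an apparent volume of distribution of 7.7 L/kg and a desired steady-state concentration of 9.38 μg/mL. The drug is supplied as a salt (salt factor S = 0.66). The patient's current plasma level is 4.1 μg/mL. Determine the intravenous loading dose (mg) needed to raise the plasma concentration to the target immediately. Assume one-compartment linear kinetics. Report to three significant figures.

3450 mg

Vd = 7.7 L/kg × 56 kg = 431.2 L
Concentration deficit ΔC = 9.38 − 4.1 = 5.280 mg/L
LD = Vd × ΔC / S = 431.2 × 5.280 / 0.66 = 3450 mg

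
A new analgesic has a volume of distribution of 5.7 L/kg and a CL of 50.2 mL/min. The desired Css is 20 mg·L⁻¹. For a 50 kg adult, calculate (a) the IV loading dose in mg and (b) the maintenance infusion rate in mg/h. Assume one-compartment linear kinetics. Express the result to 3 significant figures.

(a) 5700 mg; (b) 60.2 mg/h

Vd = 5.7 L/kg × 50 kg = 285.0 L
LD = Vd · C_target = 285.0 × 20 = 5700 mg
CL = 50.2 mL/min = 50.2 × 0.06 = 3.012 L/h
Maintenance infusion rate = CL × Css = 3.012 × 20 = 60.24 mg/h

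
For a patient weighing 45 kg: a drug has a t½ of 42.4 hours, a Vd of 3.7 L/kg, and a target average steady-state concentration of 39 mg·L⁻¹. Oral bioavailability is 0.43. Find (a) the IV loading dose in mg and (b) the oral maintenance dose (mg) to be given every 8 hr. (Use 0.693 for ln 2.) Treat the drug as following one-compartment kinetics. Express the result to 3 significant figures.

(a) 6490 mg; (b) 1970 mg

Vd(total) = 45 kg × 3.7 L/kg = 166.5 L
LD = Vd × C = 166.5 × 39 = 6494 mg
CL = 0.693 × Vd / t½ = 0.693 × 166.5 / 42.4 = 2.721 L/h
D = CL × Css × τ / F = 2.721 × 39 × 8 / 0.43 = 1974 mg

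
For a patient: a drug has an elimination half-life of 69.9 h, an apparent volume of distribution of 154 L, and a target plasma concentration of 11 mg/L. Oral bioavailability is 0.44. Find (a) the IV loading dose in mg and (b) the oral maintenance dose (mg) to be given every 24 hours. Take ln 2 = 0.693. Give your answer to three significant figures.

(a) 1690 mg; (b) 916 mg

LD = Vd × C = 154.0 × 11 = 1694 mg
CL = 0.693 × Vd / t½ = 0.693 × 154.0 / 69.9 = 1.527 L/h
D = CL × Css × τ / F = 1.527 × 11 × 24 / 0.44 = 916.2 mg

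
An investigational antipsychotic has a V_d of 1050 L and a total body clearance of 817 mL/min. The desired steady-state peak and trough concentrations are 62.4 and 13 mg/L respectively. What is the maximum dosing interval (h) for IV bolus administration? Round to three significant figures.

Convert clearance: 817 mL/min × 60 min/h ÷ 1000 mL/L = 49.02 L/h
k = CL / Vd = 49.02 / 1050 = 0.04669 h⁻¹
Between IV bolus doses, concentration decays as C = C₀·e^(−kτ), so C_peak/C_trough = e^(kτ).
τ_max = ln(C_peak/C_trough) / k = ln(62.4/13) / 0.04669 = 1.569 / 0.04669 = 33.60 h

33.6 h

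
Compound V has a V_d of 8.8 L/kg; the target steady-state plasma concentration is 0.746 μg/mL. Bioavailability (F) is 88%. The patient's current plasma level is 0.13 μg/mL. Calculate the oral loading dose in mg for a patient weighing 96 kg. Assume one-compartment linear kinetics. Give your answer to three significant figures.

591 mg

Vd = 8.8 L/kg × 96 kg = 844.8 L
The loading dose fills Vd to the target concentration.
Concentration deficit ΔC = 0.746 − 0.13 = 0.6160 mg/L
LD = Vd × ΔC / F = 844.8 × 0.6160 / 0.88 = 591.4 mg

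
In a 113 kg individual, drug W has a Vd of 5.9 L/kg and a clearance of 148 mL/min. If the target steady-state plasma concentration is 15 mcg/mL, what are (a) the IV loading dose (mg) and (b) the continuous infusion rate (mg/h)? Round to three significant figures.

Total Vd = 5.9 × 113 = 666.7 L
Loading: fill Vd to C_target → 666.7 L × 15 mg/L = 10000 mg
CL = 148 mL/min = 148 × 0.06 = 8.880 L/h
Maintenance: replace elimination → rate = CL × Css = 8.880 × 15 = 133.2 mg/h

(a) 10000 mg; (b) 133 mg/h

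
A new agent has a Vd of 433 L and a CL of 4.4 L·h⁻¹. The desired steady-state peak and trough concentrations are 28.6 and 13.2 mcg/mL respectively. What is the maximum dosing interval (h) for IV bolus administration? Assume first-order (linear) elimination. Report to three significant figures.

76.1 h

k = CL / Vd = 4.400 / 433.0 = 0.01016 h⁻¹
Between IV bolus doses, concentration decays as C = C₀·e^(−kτ), so C_peak/C_trough = e^(kτ).
τ_max = ln(C_peak/C_trough) / k = ln(28.6/13.2) / 0.01016 = 0.7732 / 0.01016 = 76.10 h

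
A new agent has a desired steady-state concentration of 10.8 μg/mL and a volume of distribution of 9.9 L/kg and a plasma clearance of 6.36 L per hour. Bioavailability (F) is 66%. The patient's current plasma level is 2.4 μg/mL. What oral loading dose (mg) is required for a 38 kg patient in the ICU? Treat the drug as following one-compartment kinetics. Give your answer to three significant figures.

Vd(total) = 38 kg × 9.9 L/kg = 376.2 L
Concentration deficit ΔC = 10.8 − 2.4 = 8.400 mg/L
LD = Vd × ΔC / F = 376.2 × 8.400 / 0.66 = 4788 mg

4790 mg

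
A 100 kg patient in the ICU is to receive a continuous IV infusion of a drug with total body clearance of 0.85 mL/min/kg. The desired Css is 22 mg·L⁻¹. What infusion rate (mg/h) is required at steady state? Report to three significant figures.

112 mg/h

CL = 0.85 mL/min/kg × 100 kg = 85.00 mL/min = 85.00 × 60/1000 = 5.100 L/h
Infusion rate = CL · Css = 5.100 L/h × 22 mg/L = 112.2 mg/h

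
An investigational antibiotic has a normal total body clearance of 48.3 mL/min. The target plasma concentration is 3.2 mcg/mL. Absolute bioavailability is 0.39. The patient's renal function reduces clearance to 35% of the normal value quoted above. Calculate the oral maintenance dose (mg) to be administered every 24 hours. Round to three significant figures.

200 mg

CL = 48.3 mL/min = 48.3 × 0.06 = 2.898 L/h
Patient clearance = 0.35 × 2.898 = 1.014 L/h
D = CL × Css × τ / F = 1.014 × 3.2 × 24 / 0.39 = 199.7 mg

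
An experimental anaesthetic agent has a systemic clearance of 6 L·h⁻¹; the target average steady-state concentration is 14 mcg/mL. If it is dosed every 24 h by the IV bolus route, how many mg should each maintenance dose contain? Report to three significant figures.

D = CL × Css × τ = 6.000 × 14 × 24 = 2016 mg

2020 mg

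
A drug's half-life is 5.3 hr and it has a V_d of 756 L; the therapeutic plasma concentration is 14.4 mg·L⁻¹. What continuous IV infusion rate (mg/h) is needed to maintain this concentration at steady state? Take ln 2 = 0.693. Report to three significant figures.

1420 mg/h

CL = 0.693 × Vd / t½ = 0.693 × 756.0 / 5.3 = 98.85 L/h
Infusion rate = CL × Css = 98.85 × 14.4 = 1423 mg/h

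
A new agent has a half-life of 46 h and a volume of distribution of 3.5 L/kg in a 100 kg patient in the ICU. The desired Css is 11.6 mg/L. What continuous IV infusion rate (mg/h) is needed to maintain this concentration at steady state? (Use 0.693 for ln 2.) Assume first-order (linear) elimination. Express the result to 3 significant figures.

Total Vd = 3.5 × 100 = 350.0 L
CL = ln 2 · Vd / t½ = 0.693 × 350.0 / 46 = 5.273 L/h
Infusion rate = CL × Css = 5.273 × 11.6 = 61.17 mg/h

61.2 mg/h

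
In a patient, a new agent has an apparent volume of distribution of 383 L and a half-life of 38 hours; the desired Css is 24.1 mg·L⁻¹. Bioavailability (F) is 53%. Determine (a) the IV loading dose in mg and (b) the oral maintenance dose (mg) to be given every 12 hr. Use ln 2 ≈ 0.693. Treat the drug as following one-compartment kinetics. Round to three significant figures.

LD = Vd × C = 383.0 × 24.1 = 9230 mg
CL = 0.693 × Vd / t½ = 0.693 × 383.0 / 38 = 6.985 L/h
D = CL × Css × τ / F = 6.985 × 24.1 × 12 / 0.53 = 3811 mg

(a) 9230 mg; (b) 3810 mg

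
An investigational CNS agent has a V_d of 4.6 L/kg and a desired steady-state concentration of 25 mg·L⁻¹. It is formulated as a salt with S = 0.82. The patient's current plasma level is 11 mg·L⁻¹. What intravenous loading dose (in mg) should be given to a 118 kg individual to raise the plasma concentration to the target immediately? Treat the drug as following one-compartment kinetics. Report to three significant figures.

9270 mg

Vd = 4.6 L/kg × 118 kg = 542.8 L
The loading dose fills Vd to the target concentration.
Concentration deficit ΔC = 25 − 11 = 14.00 mg/L
LD = Vd × ΔC / S = 542.8 × 14.00 / 0.82 = 9267 mg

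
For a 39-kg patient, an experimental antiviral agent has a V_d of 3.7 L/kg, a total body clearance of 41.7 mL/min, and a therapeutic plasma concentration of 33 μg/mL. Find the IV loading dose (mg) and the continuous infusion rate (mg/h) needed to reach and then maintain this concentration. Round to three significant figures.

(a) 4760 mg; (b) 82.6 mg/h

Total Vd = 3.7 × 39 = 144.3 L
Loading dose = Vd × C = 144.3 × 33 = 4762 mg
Convert clearance: 41.7 mL/min × 60 min/h ÷ 1000 mL/L = 2.502 L/h
Maintenance infusion rate = CL × Css = 2.502 × 33 = 82.57 mg/h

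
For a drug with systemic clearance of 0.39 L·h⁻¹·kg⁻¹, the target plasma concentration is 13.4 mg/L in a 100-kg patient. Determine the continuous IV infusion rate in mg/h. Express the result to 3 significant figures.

CL = 0.39 L·h⁻¹·kg⁻¹ × 100 kg = 39.00 L/h
At steady state, infusion rate equals elimination rate: rate in = CL × Css.
R₀ = 39.00 × 13.4 = 522.6 mg/h

523 mg/h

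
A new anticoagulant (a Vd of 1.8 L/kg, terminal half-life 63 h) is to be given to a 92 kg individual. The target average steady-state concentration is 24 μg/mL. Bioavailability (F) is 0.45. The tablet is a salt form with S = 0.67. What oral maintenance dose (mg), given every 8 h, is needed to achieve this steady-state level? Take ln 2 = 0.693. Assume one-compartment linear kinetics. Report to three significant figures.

1160 mg

Vd = 1.8 L/kg × 92 kg = 165.6 L
k = 0.693/63 = 0.01100 h⁻¹, so CL = k·Vd = 0.01100 × 165.6 = 1.822 L/h
D = CL × Css × τ / F / S = 1.822 × 24 × 8 / 0.45 / 0.67 = 1160 mg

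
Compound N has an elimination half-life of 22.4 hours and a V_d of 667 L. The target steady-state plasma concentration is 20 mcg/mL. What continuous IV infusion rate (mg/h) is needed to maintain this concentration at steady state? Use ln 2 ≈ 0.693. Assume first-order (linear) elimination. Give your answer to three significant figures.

413 mg/h

CL = ln 2 · Vd / t½ = 0.693 × 667.0 / 22.4 = 20.64 L/h
Infusion rate = CL × Css = 20.64 × 20 = 412.8 mg/h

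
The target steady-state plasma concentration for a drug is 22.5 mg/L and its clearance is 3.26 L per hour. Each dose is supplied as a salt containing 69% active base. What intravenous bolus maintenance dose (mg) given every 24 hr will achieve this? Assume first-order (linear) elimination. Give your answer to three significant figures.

2550 mg

D = CL × Css × τ / S = 3.260 × 22.5 × 24 / 0.69 = 2551 mg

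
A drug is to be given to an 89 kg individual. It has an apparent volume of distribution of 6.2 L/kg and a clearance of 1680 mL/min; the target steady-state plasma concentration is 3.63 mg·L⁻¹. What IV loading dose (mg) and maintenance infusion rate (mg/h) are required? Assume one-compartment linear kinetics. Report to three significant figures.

(a) 2000 mg; (b) 366 mg/h

Total Vd = 6.2 × 89 = 551.8 L
Loading: fill Vd to C_target → 551.8 L × 3.63 mg/L = 2003 mg
CL = 1680 mL/min = 1680 × 0.06 = 100.8 L/h
Infusion rate = 100.8 L/h × 3.63 mg/L = 365.9 mg/h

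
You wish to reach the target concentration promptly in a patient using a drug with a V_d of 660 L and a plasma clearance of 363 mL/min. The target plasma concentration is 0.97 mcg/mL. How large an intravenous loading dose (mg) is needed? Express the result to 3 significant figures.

640 mg

LD is governed by Vd — clearance does not enter the loading-dose calculation.
LD = Vd × C = 660.0 × 0.9700 = 640.2 mg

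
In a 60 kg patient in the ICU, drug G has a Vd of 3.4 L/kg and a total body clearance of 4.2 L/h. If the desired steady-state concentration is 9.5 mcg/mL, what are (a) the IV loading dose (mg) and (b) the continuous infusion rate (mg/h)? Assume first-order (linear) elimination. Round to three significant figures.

Total Vd = 3.4 × 60 = 204.0 L
LD = Vd · C_target = 204.0 × 9.5 = 1938 mg
Maintenance: replace elimination → rate = CL × Css = 4.200 × 9.5 = 39.90 mg/h

(a) 1940 mg; (b) 39.9 mg/h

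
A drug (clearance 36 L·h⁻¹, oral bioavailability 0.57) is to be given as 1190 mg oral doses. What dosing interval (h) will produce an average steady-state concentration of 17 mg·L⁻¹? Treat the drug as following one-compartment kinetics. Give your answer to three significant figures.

1.11 h

F·D/τ = CL·Css → τ = F·D / (CL·Css).
τ = 0.57 × 1190 / (36 × 17) = 1.108 h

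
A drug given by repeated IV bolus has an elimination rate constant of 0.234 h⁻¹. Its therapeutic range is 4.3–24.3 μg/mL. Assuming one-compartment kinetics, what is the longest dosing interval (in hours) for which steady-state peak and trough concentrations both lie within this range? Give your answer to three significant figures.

Between IV bolus doses, concentration decays as C = C₀·e^(−kτ), so C_peak/C_trough = e^(kτ).
τ_max = ln(C_peak/C_trough) / k = ln(24.3/4.3) / 0.2340 = 1.732 / 0.2340 = 7.402 h

7.40 h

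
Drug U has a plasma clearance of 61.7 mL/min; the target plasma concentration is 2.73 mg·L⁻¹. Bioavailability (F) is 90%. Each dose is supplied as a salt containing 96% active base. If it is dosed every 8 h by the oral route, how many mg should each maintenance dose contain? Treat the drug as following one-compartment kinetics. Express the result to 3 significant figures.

CL = 61.7 mL/min = 61.7 × 0.06 = 3.702 L/h
D = CL × Css × τ / F / S = 3.702 × 2.73 × 8 / 0.9 / 0.96 = 93.58 mg

93.6 mg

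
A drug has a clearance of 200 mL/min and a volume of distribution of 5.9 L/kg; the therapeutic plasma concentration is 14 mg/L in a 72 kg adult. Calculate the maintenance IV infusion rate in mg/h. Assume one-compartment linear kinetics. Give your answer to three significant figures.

168 mg/h

Convert clearance: 200 mL/min × 60 min/h ÷ 1000 mL/L = 12.00 L/h
Rate = CL × Css = 12.00 × 14 = 168.0 mg/h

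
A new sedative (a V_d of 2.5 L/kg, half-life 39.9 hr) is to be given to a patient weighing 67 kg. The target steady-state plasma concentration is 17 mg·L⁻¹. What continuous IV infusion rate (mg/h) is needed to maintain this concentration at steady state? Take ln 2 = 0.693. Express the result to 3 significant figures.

Vd(total) = 67 kg × 2.5 L/kg = 167.5 L
k = 0.693/39.9 = 0.01737 h⁻¹, so CL = k·Vd = 0.01737 × 167.5 = 2.909 L/h
Infusion rate = CL × Css = 2.909 × 17 = 49.45 mg/h

49.5 mg/h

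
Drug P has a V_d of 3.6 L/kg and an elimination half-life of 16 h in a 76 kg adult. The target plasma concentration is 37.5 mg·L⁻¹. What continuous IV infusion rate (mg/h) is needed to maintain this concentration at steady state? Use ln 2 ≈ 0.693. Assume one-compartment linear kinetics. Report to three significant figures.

Vd = 3.6 L/kg × 76 kg = 273.6 L
k = 0.693/16 = 0.04331 h⁻¹, so CL = k·Vd = 0.04331 × 273.6 = 11.85 L/h
Infusion rate = CL × Css = 11.85 × 37.5 = 444.4 mg/h

444 mg/h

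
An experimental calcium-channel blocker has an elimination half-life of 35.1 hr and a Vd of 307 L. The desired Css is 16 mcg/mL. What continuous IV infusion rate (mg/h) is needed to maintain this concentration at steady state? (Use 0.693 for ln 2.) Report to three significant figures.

CL = ln 2 · Vd / t½ = 0.693 × 307.0 / 35.1 = 6.061 L/h
Infusion rate = CL × Css = 6.061 × 16 = 96.98 mg/h

97.0 mg/h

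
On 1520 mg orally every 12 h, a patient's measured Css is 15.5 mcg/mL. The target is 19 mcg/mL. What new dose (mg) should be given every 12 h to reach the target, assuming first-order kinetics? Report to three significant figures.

1860 mg

With linear kinetics, Css is proportional to dose rate (D/τ) at fixed clearance.
D₂ = D₁ × (Css,target / Css,current) = 1520 × 19/15.5 = 1863 mg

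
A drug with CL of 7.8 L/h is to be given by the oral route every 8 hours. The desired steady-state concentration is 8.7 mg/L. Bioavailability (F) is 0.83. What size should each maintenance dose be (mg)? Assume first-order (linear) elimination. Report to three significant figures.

654 mg

D = CL × Css × τ / F = 7.800 × 8.7 × 8 / 0.83 = 654.1 mg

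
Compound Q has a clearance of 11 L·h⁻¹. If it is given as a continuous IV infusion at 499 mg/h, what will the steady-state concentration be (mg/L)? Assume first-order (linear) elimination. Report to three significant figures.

45.4 mg/L

Css = rate / CL = 499 / 11.00 = 45.36 mg/L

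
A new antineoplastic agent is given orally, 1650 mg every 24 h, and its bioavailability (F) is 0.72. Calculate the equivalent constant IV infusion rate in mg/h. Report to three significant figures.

49.5 mg/h

Equivalent systemic input: infusion rate = F·D/τ.
Rate = 0.72 × 1650 / 24 = 49.50 mg/h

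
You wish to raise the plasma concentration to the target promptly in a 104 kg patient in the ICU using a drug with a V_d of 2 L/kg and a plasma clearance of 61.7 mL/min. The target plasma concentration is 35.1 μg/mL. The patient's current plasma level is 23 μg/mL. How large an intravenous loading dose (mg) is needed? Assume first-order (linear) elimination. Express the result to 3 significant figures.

2520 mg

Total Vd = 2 × 104 = 208.0 L
The loading dose fills Vd to the target concentration.
Concentration deficit ΔC = 35.1 − 23 = 12.10 mg/L
LD = Vd × ΔC = 208.0 × 12.10 = 2517 mg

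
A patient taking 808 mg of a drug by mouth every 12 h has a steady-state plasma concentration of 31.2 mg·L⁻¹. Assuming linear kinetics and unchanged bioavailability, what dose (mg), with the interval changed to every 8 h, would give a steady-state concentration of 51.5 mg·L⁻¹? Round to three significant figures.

For first-order elimination, Css ∝ F·D/(CL·τ); F and CL are unchanged, so Css ∝ D/τ.
D₂ = D₁ × (Css,target / Css,current) × (τ₂/τ₁) = 808 × (51.5/31.2) × (8/12) = 889.1 mg

889 mg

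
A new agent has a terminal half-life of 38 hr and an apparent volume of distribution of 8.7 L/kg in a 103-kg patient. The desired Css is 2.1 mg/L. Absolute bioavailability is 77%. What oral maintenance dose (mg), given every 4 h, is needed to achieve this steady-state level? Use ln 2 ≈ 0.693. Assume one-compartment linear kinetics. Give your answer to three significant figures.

178 mg

Vd = 8.7 L/kg × 103 kg = 896.1 L
k = 0.693/38 = 0.01824 h⁻¹, so CL = k·Vd = 0.01824 × 896.1 = 16.34 L/h
D = CL × Css × τ / F = 16.34 × 2.1 × 4 / 0.77 = 178.3 mg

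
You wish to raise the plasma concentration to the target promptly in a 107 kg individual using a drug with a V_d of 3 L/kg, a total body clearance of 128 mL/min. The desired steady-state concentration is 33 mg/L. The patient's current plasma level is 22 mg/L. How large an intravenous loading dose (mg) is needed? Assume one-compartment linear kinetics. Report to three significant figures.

3530 mg

Vd = 3 L/kg × 107 kg = 321.0 L
LD is governed by Vd — clearance does not enter the loading-dose calculation.
Concentration deficit ΔC = 33 − 22 = 11.00 mg/L
LD = Vd × ΔC = 321.0 × 11.00 = 3531 mg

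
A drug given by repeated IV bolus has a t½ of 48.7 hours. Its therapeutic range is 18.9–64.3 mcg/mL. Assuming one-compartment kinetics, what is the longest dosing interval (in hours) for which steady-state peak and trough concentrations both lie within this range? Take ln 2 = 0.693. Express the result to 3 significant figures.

86.0 h

k = 0.693 / t½ = 0.693 / 48.7 = 0.01423 h⁻¹
Between IV bolus doses, concentration decays as C = C₀·e^(−kτ), so C_peak/C_trough = e^(kτ).
τ_max = ln(C_peak/C_trough) / k = ln(64.3/18.9) / 0.01423 = 1.224 / 0.01423 = 86.02 h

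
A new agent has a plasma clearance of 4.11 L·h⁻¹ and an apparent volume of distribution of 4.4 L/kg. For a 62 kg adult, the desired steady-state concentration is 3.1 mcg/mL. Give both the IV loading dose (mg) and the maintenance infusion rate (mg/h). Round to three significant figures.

Total Vd = 4.4 × 62 = 272.8 L
Loading dose = Vd × C = 272.8 × 3.1 = 845.7 mg
Maintenance: replace elimination → rate = CL × Css = 4.110 × 3.1 = 12.74 mg/h

(a) 846 mg; (b) 12.7 mg/h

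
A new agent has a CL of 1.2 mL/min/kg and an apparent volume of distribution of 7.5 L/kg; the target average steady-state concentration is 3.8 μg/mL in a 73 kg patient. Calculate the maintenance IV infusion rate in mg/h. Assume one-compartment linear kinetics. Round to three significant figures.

CL = 1.2 mL/min/kg × 73 kg = 87.60 mL/min = 87.60 × 60/1000 = 5.256 L/h
Rate = CL × Css = 5.256 × 3.8 = 19.97 mg/h

20.0 mg/h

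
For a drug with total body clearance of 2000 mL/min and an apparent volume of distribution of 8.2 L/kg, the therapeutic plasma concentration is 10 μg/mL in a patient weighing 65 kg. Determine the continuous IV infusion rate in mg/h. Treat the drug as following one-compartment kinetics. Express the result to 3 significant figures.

1200 mg/h

CL = 2000 mL/min = 2000 × 0.06 = 120.0 L/h
Maintenance depends on clearance, not Vd — rate in must match rate out.
Infusion rate = CL · Css = 120.0 L/h × 10 mg/L = 1200 mg/h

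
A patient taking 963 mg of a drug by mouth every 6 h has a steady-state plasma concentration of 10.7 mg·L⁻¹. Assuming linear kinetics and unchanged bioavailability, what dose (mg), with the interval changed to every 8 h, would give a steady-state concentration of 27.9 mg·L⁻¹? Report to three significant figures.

With linear kinetics, Css is proportional to dose rate (D/τ) at fixed clearance.
D₂ = D₁ × (Css,target / Css,current) × (τ₂/τ₁) = 963 × (27.9/10.7) × (8/6) = 3348 mg

3350 mg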